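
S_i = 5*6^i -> [5, 30, 180, 1080, 6480]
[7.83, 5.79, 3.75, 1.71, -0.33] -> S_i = 7.83 + -2.04*i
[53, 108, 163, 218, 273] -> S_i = 53 + 55*i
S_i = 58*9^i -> [58, 522, 4698, 42282, 380538]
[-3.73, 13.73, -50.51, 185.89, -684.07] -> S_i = -3.73*(-3.68)^i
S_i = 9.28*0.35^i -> [9.28, 3.25, 1.14, 0.4, 0.14]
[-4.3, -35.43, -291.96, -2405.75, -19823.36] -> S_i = -4.30*8.24^i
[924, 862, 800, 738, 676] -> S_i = 924 + -62*i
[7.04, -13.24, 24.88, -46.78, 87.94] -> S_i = 7.04*(-1.88)^i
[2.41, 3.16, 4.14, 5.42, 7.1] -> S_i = 2.41*1.31^i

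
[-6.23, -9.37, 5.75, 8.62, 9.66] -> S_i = Random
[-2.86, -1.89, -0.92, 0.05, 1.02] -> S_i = -2.86 + 0.97*i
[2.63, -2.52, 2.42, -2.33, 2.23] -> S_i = 2.63*(-0.96)^i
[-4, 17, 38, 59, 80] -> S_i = -4 + 21*i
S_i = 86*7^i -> [86, 602, 4214, 29498, 206486]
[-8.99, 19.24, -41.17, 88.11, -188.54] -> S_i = -8.99*(-2.14)^i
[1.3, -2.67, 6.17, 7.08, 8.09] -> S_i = Random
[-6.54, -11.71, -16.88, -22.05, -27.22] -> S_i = -6.54 + -5.17*i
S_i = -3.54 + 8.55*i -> [-3.54, 5.01, 13.56, 22.11, 30.66]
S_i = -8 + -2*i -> [-8, -10, -12, -14, -16]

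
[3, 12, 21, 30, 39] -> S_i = 3 + 9*i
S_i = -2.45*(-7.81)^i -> [-2.45, 19.13, -149.44, 1167.13, -9115.28]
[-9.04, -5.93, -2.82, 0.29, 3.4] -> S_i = -9.04 + 3.11*i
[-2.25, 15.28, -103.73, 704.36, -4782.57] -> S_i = -2.25*(-6.79)^i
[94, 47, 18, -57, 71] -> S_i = Random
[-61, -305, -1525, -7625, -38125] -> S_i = -61*5^i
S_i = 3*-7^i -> [3, -21, 147, -1029, 7203]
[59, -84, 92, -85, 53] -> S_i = Random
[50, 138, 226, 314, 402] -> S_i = 50 + 88*i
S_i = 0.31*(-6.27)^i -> [0.31, -1.94, 12.19, -76.41, 479.11]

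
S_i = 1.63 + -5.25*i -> [1.63, -3.62, -8.87, -14.12, -19.37]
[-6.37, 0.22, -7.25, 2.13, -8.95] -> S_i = Random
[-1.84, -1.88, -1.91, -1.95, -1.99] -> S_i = -1.84*1.02^i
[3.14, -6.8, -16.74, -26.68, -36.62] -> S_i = 3.14 + -9.94*i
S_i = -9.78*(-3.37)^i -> [-9.78, 32.96, -111.07, 374.31, -1261.42]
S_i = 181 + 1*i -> [181, 182, 183, 184, 185]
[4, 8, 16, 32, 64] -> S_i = 4*2^i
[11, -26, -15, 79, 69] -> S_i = Random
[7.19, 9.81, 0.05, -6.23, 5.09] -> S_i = Random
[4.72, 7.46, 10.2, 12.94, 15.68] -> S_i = 4.72 + 2.74*i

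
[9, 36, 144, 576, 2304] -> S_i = 9*4^i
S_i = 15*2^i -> [15, 30, 60, 120, 240]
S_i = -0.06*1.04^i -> [-0.06, -0.06, -0.06, -0.07, -0.07]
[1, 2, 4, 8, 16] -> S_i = 1*2^i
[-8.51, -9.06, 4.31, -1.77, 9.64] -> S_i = Random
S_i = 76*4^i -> [76, 304, 1216, 4864, 19456]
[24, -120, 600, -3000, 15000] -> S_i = 24*-5^i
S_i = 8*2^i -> [8, 16, 32, 64, 128]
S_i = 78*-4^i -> [78, -312, 1248, -4992, 19968]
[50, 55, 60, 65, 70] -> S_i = 50 + 5*i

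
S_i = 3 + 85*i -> [3, 88, 173, 258, 343]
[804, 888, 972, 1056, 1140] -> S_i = 804 + 84*i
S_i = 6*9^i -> [6, 54, 486, 4374, 39366]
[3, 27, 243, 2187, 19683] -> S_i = 3*9^i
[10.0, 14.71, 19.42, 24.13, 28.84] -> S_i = 10.00 + 4.71*i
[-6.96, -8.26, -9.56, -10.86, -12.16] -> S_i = -6.96 + -1.30*i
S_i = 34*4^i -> [34, 136, 544, 2176, 8704]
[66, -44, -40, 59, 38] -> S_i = Random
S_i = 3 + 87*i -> [3, 90, 177, 264, 351]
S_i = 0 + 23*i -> [0, 23, 46, 69, 92]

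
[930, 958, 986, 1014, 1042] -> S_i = 930 + 28*i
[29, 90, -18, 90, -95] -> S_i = Random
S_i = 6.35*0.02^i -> [6.35, 0.13, 0.0, 0.0, 0.0]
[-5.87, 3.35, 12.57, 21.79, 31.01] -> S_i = -5.87 + 9.22*i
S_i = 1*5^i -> [1, 5, 25, 125, 625]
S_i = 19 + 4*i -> [19, 23, 27, 31, 35]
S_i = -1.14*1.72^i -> [-1.14, -1.96, -3.37, -5.8, -9.98]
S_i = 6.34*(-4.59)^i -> [6.34, -29.1, 133.57, -613.09, 2814.1]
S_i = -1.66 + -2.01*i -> [-1.66, -3.67, -5.68, -7.69, -9.7]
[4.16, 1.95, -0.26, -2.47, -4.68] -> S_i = 4.16 + -2.21*i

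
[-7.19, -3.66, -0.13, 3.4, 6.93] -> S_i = -7.19 + 3.53*i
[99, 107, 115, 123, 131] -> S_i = 99 + 8*i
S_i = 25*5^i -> [25, 125, 625, 3125, 15625]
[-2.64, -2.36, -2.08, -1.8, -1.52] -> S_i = -2.64 + 0.28*i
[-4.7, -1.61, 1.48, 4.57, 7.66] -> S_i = -4.70 + 3.09*i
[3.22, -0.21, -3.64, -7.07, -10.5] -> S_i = 3.22 + -3.43*i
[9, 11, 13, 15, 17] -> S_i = 9 + 2*i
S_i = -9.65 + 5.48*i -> [-9.65, -4.17, 1.31, 6.79, 12.27]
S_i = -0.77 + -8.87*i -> [-0.77, -9.64, -18.51, -27.38, -36.25]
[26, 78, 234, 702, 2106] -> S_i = 26*3^i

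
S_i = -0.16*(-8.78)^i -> [-0.16, 1.4, -12.33, 108.29, -950.82]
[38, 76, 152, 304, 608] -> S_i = 38*2^i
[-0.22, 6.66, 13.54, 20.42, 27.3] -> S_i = -0.22 + 6.88*i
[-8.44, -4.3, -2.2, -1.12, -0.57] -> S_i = -8.44*0.51^i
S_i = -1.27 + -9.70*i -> [-1.27, -10.97, -20.67, -30.37, -40.07]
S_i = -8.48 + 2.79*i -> [-8.48, -5.69, -2.9, -0.11, 2.68]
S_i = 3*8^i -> [3, 24, 192, 1536, 12288]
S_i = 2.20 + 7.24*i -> [2.2, 9.44, 16.68, 23.92, 31.16]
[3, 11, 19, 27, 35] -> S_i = 3 + 8*i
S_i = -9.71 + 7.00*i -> [-9.71, -2.71, 4.29, 11.29, 18.29]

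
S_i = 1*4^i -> [1, 4, 16, 64, 256]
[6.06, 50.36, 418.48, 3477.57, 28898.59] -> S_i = 6.06*8.31^i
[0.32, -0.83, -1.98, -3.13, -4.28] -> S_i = 0.32 + -1.15*i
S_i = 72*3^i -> [72, 216, 648, 1944, 5832]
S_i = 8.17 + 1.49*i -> [8.17, 9.66, 11.15, 12.64, 14.13]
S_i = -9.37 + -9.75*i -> [-9.37, -19.12, -28.87, -38.62, -48.37]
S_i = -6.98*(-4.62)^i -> [-6.98, 32.25, -148.98, 688.31, -3179.97]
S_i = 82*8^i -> [82, 656, 5248, 41984, 335872]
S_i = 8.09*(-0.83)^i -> [8.09, -6.71, 5.57, -4.63, 3.84]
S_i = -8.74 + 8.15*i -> [-8.74, -0.59, 7.56, 15.71, 23.86]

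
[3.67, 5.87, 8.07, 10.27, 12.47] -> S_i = 3.67 + 2.20*i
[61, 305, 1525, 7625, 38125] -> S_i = 61*5^i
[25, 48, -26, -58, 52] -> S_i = Random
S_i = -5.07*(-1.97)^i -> [-5.07, 9.99, -19.68, 38.76, -76.36]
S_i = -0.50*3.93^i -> [-0.5, -1.96, -7.72, -30.35, -119.27]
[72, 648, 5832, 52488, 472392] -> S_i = 72*9^i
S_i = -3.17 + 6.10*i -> [-3.17, 2.93, 9.03, 15.13, 21.23]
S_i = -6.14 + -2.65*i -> [-6.14, -8.79, -11.44, -14.09, -16.74]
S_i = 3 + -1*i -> [3, 2, 1, 0, -1]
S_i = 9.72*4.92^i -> [9.72, 47.82, 235.29, 1157.61, 5695.43]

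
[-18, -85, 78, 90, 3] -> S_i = Random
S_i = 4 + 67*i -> [4, 71, 138, 205, 272]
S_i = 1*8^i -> [1, 8, 64, 512, 4096]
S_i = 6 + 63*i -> [6, 69, 132, 195, 258]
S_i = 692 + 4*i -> [692, 696, 700, 704, 708]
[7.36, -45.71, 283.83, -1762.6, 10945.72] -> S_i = 7.36*(-6.21)^i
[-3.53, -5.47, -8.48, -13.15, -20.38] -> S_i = -3.53*1.55^i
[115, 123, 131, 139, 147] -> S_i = 115 + 8*i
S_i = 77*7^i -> [77, 539, 3773, 26411, 184877]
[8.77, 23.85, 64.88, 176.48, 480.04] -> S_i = 8.77*2.72^i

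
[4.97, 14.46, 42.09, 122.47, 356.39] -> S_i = 4.97*2.91^i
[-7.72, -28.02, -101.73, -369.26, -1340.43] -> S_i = -7.72*3.63^i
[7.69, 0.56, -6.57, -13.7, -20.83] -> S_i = 7.69 + -7.13*i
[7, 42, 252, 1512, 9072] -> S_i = 7*6^i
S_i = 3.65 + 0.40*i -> [3.65, 4.05, 4.45, 4.85, 5.25]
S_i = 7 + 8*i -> [7, 15, 23, 31, 39]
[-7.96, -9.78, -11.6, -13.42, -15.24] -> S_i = -7.96 + -1.82*i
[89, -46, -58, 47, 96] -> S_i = Random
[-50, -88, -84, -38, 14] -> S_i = Random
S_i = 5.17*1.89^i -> [5.17, 9.77, 18.47, 34.9, 65.97]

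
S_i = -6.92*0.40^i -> [-6.92, -2.77, -1.11, -0.44, -0.18]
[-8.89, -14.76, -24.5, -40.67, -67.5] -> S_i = -8.89*1.66^i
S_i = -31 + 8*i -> [-31, -23, -15, -7, 1]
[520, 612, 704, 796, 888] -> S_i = 520 + 92*i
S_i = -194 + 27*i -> [-194, -167, -140, -113, -86]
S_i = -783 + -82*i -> [-783, -865, -947, -1029, -1111]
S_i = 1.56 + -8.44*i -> [1.56, -6.88, -15.32, -23.76, -32.2]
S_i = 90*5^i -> [90, 450, 2250, 11250, 56250]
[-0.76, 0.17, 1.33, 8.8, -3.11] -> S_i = Random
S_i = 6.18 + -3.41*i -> [6.18, 2.77, -0.64, -4.05, -7.46]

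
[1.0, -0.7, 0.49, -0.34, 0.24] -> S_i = 1.00*(-0.70)^i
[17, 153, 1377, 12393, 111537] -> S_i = 17*9^i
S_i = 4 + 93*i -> [4, 97, 190, 283, 376]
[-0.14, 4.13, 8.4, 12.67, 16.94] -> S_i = -0.14 + 4.27*i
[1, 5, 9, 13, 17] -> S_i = 1 + 4*i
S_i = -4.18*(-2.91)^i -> [-4.18, 12.16, -35.4, 103.0, -299.74]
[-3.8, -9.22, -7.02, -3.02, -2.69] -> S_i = Random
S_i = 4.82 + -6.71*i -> [4.82, -1.89, -8.6, -15.31, -22.02]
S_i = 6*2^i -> [6, 12, 24, 48, 96]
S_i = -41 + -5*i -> [-41, -46, -51, -56, -61]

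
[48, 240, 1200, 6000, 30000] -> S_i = 48*5^i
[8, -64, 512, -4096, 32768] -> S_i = 8*-8^i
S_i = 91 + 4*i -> [91, 95, 99, 103, 107]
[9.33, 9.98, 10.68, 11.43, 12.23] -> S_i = 9.33*1.07^i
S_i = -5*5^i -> [-5, -25, -125, -625, -3125]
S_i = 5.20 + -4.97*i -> [5.2, 0.23, -4.74, -9.71, -14.68]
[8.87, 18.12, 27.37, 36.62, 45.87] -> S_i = 8.87 + 9.25*i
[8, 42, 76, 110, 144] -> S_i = 8 + 34*i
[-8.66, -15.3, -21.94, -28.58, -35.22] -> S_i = -8.66 + -6.64*i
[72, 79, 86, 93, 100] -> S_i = 72 + 7*i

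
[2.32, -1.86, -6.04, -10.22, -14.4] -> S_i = 2.32 + -4.18*i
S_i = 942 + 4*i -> [942, 946, 950, 954, 958]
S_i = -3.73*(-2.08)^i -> [-3.73, 7.76, -16.14, 33.57, -69.82]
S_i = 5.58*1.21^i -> [5.58, 6.75, 8.17, 9.89, 11.96]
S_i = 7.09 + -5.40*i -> [7.09, 1.69, -3.71, -9.11, -14.51]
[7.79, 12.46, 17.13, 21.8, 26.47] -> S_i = 7.79 + 4.67*i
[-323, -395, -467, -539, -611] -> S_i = -323 + -72*i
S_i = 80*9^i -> [80, 720, 6480, 58320, 524880]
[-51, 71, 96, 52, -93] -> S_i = Random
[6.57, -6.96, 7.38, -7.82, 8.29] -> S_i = 6.57*(-1.06)^i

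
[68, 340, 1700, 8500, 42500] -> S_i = 68*5^i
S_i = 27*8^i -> [27, 216, 1728, 13824, 110592]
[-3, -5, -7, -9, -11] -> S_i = -3 + -2*i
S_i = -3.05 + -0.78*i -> [-3.05, -3.83, -4.61, -5.39, -6.17]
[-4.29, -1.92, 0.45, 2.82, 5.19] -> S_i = -4.29 + 2.37*i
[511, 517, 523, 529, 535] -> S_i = 511 + 6*i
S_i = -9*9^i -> [-9, -81, -729, -6561, -59049]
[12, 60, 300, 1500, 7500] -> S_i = 12*5^i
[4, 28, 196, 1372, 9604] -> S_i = 4*7^i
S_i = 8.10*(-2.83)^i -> [8.1, -22.92, 64.87, -183.59, 519.55]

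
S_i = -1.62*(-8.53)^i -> [-1.62, 13.82, -117.87, 1005.45, -8576.52]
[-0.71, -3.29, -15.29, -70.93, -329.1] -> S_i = -0.71*4.64^i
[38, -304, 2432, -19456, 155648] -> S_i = 38*-8^i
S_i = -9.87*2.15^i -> [-9.87, -21.22, -45.62, -98.09, -210.9]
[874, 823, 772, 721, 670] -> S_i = 874 + -51*i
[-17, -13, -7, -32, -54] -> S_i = Random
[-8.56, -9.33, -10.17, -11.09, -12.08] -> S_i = -8.56*1.09^i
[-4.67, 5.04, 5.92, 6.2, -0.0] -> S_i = Random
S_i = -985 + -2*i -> [-985, -987, -989, -991, -993]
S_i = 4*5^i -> [4, 20, 100, 500, 2500]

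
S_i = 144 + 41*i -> [144, 185, 226, 267, 308]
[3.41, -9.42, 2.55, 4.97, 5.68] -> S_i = Random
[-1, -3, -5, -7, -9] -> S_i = -1 + -2*i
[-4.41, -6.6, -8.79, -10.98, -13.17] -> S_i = -4.41 + -2.19*i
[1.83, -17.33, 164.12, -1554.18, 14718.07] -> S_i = 1.83*(-9.47)^i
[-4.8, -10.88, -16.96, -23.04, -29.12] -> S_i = -4.80 + -6.08*i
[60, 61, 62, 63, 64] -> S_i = 60 + 1*i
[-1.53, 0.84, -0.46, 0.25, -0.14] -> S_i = -1.53*(-0.55)^i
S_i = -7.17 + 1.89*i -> [-7.17, -5.28, -3.39, -1.5, 0.39]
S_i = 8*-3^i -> [8, -24, 72, -216, 648]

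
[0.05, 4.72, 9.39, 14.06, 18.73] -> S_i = 0.05 + 4.67*i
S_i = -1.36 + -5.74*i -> [-1.36, -7.1, -12.84, -18.58, -24.32]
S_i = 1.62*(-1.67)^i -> [1.62, -2.71, 4.52, -7.55, 12.6]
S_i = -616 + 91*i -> [-616, -525, -434, -343, -252]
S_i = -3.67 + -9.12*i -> [-3.67, -12.79, -21.91, -31.03, -40.15]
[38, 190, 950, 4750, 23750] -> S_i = 38*5^i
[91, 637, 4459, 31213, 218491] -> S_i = 91*7^i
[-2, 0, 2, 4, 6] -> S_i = -2 + 2*i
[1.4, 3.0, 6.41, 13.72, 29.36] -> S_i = 1.40*2.14^i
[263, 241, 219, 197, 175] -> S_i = 263 + -22*i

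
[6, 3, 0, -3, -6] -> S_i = 6 + -3*i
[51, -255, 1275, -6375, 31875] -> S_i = 51*-5^i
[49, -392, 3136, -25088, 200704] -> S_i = 49*-8^i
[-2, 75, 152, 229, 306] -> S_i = -2 + 77*i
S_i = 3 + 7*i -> [3, 10, 17, 24, 31]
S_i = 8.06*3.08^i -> [8.06, 24.82, 76.46, 235.5, 725.33]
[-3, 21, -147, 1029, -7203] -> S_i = -3*-7^i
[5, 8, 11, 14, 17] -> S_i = 5 + 3*i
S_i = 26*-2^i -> [26, -52, 104, -208, 416]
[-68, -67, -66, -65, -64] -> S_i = -68 + 1*i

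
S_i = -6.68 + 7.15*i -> [-6.68, 0.47, 7.62, 14.77, 21.92]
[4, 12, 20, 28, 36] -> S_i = 4 + 8*i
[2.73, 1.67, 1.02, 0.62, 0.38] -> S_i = 2.73*0.61^i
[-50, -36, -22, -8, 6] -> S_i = -50 + 14*i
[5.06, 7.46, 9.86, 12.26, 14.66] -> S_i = 5.06 + 2.40*i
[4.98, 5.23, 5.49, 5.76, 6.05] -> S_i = 4.98*1.05^i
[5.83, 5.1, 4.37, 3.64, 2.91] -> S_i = 5.83 + -0.73*i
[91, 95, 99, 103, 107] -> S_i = 91 + 4*i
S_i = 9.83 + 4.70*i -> [9.83, 14.53, 19.23, 23.93, 28.63]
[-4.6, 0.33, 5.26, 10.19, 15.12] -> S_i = -4.60 + 4.93*i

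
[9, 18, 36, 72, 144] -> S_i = 9*2^i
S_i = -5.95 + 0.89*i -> [-5.95, -5.06, -4.17, -3.28, -2.39]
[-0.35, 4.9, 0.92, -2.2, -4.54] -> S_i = Random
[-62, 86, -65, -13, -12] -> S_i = Random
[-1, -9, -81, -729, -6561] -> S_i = -1*9^i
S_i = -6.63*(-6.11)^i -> [-6.63, 40.51, -247.51, 1512.3, -9240.14]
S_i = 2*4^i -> [2, 8, 32, 128, 512]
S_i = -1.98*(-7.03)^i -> [-1.98, 13.92, -97.85, 687.91, -4836.0]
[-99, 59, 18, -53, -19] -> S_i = Random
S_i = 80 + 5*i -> [80, 85, 90, 95, 100]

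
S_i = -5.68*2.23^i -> [-5.68, -12.67, -28.25, -62.99, -140.46]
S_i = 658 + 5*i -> [658, 663, 668, 673, 678]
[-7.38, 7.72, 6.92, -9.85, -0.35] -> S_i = Random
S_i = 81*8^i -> [81, 648, 5184, 41472, 331776]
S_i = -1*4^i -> [-1, -4, -16, -64, -256]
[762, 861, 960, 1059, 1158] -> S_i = 762 + 99*i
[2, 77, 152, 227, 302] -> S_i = 2 + 75*i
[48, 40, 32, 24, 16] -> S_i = 48 + -8*i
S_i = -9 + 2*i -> [-9, -7, -5, -3, -1]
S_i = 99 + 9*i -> [99, 108, 117, 126, 135]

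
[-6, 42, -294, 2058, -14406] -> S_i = -6*-7^i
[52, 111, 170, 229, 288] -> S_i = 52 + 59*i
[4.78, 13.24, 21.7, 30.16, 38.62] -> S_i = 4.78 + 8.46*i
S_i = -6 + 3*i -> [-6, -3, 0, 3, 6]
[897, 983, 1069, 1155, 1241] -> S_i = 897 + 86*i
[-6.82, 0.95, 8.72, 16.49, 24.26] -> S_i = -6.82 + 7.77*i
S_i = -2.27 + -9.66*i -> [-2.27, -11.93, -21.59, -31.25, -40.91]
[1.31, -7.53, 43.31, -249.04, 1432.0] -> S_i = 1.31*(-5.75)^i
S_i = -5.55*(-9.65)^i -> [-5.55, 53.56, -516.83, 4987.41, -48128.49]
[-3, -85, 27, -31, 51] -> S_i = Random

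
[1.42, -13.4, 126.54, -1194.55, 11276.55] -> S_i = 1.42*(-9.44)^i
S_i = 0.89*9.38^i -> [0.89, 8.35, 78.31, 734.51, 6889.72]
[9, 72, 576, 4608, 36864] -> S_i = 9*8^i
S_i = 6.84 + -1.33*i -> [6.84, 5.51, 4.18, 2.85, 1.52]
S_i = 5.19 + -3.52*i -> [5.19, 1.67, -1.85, -5.37, -8.89]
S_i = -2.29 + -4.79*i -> [-2.29, -7.08, -11.87, -16.66, -21.45]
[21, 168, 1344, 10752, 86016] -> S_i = 21*8^i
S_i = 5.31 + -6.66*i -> [5.31, -1.35, -8.01, -14.67, -21.33]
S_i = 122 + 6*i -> [122, 128, 134, 140, 146]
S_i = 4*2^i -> [4, 8, 16, 32, 64]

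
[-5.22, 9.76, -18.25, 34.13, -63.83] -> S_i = -5.22*(-1.87)^i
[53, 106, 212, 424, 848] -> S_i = 53*2^i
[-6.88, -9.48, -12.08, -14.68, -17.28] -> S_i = -6.88 + -2.60*i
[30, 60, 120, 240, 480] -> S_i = 30*2^i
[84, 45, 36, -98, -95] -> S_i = Random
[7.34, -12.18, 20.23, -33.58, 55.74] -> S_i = 7.34*(-1.66)^i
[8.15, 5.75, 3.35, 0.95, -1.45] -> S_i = 8.15 + -2.40*i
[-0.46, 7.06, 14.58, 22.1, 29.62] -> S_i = -0.46 + 7.52*i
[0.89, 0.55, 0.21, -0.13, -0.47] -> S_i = 0.89 + -0.34*i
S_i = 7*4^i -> [7, 28, 112, 448, 1792]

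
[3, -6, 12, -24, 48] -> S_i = 3*-2^i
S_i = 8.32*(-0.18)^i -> [8.32, -1.5, 0.27, -0.05, 0.01]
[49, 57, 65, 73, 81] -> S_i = 49 + 8*i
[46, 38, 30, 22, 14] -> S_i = 46 + -8*i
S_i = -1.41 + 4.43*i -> [-1.41, 3.02, 7.45, 11.88, 16.31]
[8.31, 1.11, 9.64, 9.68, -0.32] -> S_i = Random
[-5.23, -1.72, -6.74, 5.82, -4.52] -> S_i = Random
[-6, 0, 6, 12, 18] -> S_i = -6 + 6*i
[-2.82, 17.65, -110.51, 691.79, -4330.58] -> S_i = -2.82*(-6.26)^i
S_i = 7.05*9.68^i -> [7.05, 68.24, 660.6, 6394.63, 61899.99]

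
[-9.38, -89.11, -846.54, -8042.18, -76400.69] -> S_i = -9.38*9.50^i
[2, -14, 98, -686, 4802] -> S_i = 2*-7^i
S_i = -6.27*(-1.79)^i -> [-6.27, 11.22, -20.09, 35.96, -64.37]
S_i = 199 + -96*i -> [199, 103, 7, -89, -185]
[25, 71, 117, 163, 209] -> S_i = 25 + 46*i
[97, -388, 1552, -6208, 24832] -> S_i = 97*-4^i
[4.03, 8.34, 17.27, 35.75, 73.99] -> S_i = 4.03*2.07^i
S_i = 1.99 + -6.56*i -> [1.99, -4.57, -11.13, -17.69, -24.25]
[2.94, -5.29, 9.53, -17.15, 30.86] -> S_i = 2.94*(-1.80)^i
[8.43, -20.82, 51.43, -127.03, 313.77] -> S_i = 8.43*(-2.47)^i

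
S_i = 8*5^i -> [8, 40, 200, 1000, 5000]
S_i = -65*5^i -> [-65, -325, -1625, -8125, -40625]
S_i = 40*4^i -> [40, 160, 640, 2560, 10240]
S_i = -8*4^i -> [-8, -32, -128, -512, -2048]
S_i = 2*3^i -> [2, 6, 18, 54, 162]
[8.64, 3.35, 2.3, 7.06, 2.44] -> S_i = Random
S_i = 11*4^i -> [11, 44, 176, 704, 2816]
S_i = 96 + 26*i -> [96, 122, 148, 174, 200]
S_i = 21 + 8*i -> [21, 29, 37, 45, 53]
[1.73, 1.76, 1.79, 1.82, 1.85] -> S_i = 1.73 + 0.03*i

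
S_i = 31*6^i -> [31, 186, 1116, 6696, 40176]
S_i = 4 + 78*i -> [4, 82, 160, 238, 316]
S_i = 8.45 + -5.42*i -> [8.45, 3.03, -2.39, -7.81, -13.23]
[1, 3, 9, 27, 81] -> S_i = 1*3^i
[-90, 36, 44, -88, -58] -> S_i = Random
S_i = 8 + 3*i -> [8, 11, 14, 17, 20]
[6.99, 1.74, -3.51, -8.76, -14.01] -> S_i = 6.99 + -5.25*i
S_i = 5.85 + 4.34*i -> [5.85, 10.19, 14.53, 18.87, 23.21]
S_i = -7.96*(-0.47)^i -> [-7.96, 3.74, -1.76, 0.83, -0.39]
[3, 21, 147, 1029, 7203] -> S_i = 3*7^i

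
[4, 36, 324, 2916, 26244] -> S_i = 4*9^i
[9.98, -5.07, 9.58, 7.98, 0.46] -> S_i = Random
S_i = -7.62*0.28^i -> [-7.62, -2.13, -0.6, -0.17, -0.05]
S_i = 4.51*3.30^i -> [4.51, 14.88, 49.11, 162.08, 534.85]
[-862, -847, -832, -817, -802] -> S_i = -862 + 15*i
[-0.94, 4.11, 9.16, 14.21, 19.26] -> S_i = -0.94 + 5.05*i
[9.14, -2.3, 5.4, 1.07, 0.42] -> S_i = Random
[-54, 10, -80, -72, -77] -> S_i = Random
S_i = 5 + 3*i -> [5, 8, 11, 14, 17]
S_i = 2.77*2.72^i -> [2.77, 7.53, 20.49, 55.74, 151.62]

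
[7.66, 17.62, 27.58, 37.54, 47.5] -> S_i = 7.66 + 9.96*i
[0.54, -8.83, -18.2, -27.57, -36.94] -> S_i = 0.54 + -9.37*i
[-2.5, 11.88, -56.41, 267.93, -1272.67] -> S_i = -2.50*(-4.75)^i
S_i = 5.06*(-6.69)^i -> [5.06, -33.85, 226.47, -1515.06, 10135.73]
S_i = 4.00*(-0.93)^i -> [4.0, -3.72, 3.46, -3.22, 2.99]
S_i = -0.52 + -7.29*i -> [-0.52, -7.81, -15.1, -22.39, -29.68]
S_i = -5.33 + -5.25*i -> [-5.33, -10.58, -15.83, -21.08, -26.33]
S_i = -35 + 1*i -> [-35, -34, -33, -32, -31]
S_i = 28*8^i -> [28, 224, 1792, 14336, 114688]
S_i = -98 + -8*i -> [-98, -106, -114, -122, -130]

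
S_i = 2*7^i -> [2, 14, 98, 686, 4802]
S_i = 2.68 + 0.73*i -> [2.68, 3.41, 4.14, 4.87, 5.6]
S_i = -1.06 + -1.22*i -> [-1.06, -2.28, -3.5, -4.72, -5.94]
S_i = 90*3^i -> [90, 270, 810, 2430, 7290]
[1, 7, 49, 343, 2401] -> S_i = 1*7^i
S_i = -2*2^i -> [-2, -4, -8, -16, -32]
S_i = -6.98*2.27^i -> [-6.98, -15.84, -35.97, -81.65, -185.34]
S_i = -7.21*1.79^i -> [-7.21, -12.91, -23.1, -41.35, -74.02]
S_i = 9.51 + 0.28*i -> [9.51, 9.79, 10.07, 10.35, 10.63]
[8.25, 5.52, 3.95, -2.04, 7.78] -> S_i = Random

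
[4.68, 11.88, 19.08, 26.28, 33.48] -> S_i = 4.68 + 7.20*i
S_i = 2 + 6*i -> [2, 8, 14, 20, 26]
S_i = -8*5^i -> [-8, -40, -200, -1000, -5000]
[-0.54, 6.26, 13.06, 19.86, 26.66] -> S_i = -0.54 + 6.80*i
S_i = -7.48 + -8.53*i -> [-7.48, -16.01, -24.54, -33.07, -41.6]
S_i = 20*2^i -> [20, 40, 80, 160, 320]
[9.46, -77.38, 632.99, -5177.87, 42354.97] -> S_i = 9.46*(-8.18)^i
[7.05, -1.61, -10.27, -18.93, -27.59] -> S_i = 7.05 + -8.66*i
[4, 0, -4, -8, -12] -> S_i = 4 + -4*i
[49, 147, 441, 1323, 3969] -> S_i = 49*3^i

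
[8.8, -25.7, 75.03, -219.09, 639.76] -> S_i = 8.80*(-2.92)^i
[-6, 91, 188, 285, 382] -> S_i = -6 + 97*i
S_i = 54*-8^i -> [54, -432, 3456, -27648, 221184]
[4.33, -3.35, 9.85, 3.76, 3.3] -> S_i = Random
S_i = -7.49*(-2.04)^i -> [-7.49, 15.28, -31.17, 63.59, -129.72]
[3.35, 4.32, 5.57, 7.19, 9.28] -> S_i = 3.35*1.29^i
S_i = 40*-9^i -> [40, -360, 3240, -29160, 262440]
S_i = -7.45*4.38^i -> [-7.45, -32.63, -142.92, -626.01, -2741.91]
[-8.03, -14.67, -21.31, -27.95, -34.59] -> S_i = -8.03 + -6.64*i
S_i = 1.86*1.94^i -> [1.86, 3.61, 7.0, 13.58, 26.35]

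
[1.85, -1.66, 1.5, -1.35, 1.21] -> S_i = 1.85*(-0.90)^i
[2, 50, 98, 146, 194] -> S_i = 2 + 48*i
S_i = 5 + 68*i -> [5, 73, 141, 209, 277]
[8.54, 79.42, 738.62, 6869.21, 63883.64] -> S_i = 8.54*9.30^i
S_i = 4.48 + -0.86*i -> [4.48, 3.62, 2.76, 1.9, 1.04]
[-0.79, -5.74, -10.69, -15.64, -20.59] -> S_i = -0.79 + -4.95*i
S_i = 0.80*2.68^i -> [0.8, 2.14, 5.75, 15.4, 41.27]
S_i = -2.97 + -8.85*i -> [-2.97, -11.82, -20.67, -29.52, -38.37]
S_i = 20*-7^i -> [20, -140, 980, -6860, 48020]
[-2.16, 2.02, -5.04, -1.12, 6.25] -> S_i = Random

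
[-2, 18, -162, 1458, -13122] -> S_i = -2*-9^i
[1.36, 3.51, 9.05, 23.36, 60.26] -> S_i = 1.36*2.58^i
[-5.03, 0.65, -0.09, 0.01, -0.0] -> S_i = -5.03*(-0.13)^i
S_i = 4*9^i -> [4, 36, 324, 2916, 26244]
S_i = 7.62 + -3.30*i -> [7.62, 4.32, 1.02, -2.28, -5.58]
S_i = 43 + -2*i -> [43, 41, 39, 37, 35]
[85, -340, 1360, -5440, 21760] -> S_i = 85*-4^i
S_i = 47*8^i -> [47, 376, 3008, 24064, 192512]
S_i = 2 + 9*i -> [2, 11, 20, 29, 38]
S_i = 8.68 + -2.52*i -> [8.68, 6.16, 3.64, 1.12, -1.4]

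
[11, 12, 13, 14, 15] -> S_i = 11 + 1*i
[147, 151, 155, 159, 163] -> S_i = 147 + 4*i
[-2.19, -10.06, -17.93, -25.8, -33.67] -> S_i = -2.19 + -7.87*i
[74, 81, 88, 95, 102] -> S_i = 74 + 7*i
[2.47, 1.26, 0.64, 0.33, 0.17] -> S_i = 2.47*0.51^i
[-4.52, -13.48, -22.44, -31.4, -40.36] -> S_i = -4.52 + -8.96*i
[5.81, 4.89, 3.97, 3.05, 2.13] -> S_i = 5.81 + -0.92*i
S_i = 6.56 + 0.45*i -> [6.56, 7.01, 7.46, 7.91, 8.36]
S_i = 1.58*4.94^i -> [1.58, 7.81, 38.56, 190.47, 940.95]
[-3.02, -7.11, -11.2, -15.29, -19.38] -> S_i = -3.02 + -4.09*i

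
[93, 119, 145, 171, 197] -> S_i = 93 + 26*i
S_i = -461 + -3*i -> [-461, -464, -467, -470, -473]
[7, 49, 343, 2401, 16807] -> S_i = 7*7^i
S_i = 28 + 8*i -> [28, 36, 44, 52, 60]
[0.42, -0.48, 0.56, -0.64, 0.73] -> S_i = 0.42*(-1.15)^i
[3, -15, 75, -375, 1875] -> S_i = 3*-5^i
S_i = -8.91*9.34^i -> [-8.91, -83.22, -777.27, -7259.69, -67805.54]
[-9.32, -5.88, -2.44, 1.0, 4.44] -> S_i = -9.32 + 3.44*i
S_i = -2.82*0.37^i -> [-2.82, -1.04, -0.39, -0.14, -0.05]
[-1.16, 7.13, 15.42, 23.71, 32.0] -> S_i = -1.16 + 8.29*i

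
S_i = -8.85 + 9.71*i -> [-8.85, 0.86, 10.57, 20.28, 29.99]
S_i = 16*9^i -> [16, 144, 1296, 11664, 104976]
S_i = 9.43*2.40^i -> [9.43, 22.63, 54.32, 130.36, 312.86]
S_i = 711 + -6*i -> [711, 705, 699, 693, 687]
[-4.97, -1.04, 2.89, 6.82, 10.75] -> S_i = -4.97 + 3.93*i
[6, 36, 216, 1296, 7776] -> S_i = 6*6^i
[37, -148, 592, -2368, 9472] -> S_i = 37*-4^i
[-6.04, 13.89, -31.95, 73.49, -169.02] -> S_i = -6.04*(-2.30)^i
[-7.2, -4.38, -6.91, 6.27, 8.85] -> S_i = Random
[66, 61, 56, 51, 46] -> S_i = 66 + -5*i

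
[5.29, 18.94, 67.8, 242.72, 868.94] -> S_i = 5.29*3.58^i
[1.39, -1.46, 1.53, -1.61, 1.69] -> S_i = 1.39*(-1.05)^i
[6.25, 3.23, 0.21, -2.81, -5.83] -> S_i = 6.25 + -3.02*i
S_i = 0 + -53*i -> [0, -53, -106, -159, -212]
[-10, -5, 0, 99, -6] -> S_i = Random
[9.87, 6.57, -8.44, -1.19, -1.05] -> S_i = Random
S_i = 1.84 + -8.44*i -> [1.84, -6.6, -15.04, -23.48, -31.92]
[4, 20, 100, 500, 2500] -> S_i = 4*5^i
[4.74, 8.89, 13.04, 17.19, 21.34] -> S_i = 4.74 + 4.15*i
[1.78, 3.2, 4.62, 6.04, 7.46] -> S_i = 1.78 + 1.42*i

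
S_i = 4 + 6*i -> [4, 10, 16, 22, 28]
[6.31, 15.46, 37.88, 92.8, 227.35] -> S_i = 6.31*2.45^i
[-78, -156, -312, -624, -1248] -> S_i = -78*2^i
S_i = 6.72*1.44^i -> [6.72, 9.68, 13.93, 20.07, 28.89]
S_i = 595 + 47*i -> [595, 642, 689, 736, 783]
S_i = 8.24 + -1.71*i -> [8.24, 6.53, 4.82, 3.11, 1.4]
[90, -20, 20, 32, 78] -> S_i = Random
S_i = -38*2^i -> [-38, -76, -152, -304, -608]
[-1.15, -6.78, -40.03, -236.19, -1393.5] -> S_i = -1.15*5.90^i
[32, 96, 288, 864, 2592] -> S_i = 32*3^i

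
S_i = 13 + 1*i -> [13, 14, 15, 16, 17]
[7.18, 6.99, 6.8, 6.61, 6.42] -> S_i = 7.18 + -0.19*i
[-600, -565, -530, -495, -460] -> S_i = -600 + 35*i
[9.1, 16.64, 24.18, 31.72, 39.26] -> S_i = 9.10 + 7.54*i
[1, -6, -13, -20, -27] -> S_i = 1 + -7*i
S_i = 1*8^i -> [1, 8, 64, 512, 4096]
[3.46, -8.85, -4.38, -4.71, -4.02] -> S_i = Random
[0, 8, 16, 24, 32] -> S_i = 0 + 8*i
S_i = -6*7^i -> [-6, -42, -294, -2058, -14406]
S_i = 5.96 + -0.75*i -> [5.96, 5.21, 4.46, 3.71, 2.96]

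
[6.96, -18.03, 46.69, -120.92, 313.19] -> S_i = 6.96*(-2.59)^i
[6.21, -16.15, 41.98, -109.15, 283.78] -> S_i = 6.21*(-2.60)^i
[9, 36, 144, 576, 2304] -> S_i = 9*4^i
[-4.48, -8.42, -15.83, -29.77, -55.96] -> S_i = -4.48*1.88^i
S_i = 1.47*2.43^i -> [1.47, 3.57, 8.68, 21.09, 51.26]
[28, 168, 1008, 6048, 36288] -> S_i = 28*6^i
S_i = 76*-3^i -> [76, -228, 684, -2052, 6156]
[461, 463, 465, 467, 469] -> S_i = 461 + 2*i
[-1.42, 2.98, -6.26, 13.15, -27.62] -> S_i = -1.42*(-2.10)^i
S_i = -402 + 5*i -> [-402, -397, -392, -387, -382]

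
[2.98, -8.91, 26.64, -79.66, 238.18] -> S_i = 2.98*(-2.99)^i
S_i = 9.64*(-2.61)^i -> [9.64, -25.16, 65.67, -171.4, 447.34]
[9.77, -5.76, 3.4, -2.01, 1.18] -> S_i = 9.77*(-0.59)^i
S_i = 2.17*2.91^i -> [2.17, 6.31, 18.38, 53.47, 155.61]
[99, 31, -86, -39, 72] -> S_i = Random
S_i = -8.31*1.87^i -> [-8.31, -15.54, -29.06, -54.34, -101.62]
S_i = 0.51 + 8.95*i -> [0.51, 9.46, 18.41, 27.36, 36.31]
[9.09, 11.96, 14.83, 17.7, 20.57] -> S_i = 9.09 + 2.87*i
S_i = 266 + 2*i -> [266, 268, 270, 272, 274]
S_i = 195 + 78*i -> [195, 273, 351, 429, 507]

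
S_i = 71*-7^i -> [71, -497, 3479, -24353, 170471]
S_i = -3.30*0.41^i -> [-3.3, -1.35, -0.55, -0.23, -0.09]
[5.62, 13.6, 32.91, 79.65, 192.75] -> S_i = 5.62*2.42^i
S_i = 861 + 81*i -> [861, 942, 1023, 1104, 1185]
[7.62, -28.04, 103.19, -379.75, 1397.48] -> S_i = 7.62*(-3.68)^i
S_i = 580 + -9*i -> [580, 571, 562, 553, 544]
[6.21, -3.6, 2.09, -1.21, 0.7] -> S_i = 6.21*(-0.58)^i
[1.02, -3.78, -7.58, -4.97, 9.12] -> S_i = Random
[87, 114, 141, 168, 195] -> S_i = 87 + 27*i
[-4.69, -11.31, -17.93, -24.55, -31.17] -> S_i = -4.69 + -6.62*i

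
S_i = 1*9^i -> [1, 9, 81, 729, 6561]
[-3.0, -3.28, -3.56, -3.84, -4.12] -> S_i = -3.00 + -0.28*i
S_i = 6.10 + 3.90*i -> [6.1, 10.0, 13.9, 17.8, 21.7]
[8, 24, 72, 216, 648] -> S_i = 8*3^i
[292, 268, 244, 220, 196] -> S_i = 292 + -24*i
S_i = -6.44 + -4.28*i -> [-6.44, -10.72, -15.0, -19.28, -23.56]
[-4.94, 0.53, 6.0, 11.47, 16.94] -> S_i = -4.94 + 5.47*i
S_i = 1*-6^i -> [1, -6, 36, -216, 1296]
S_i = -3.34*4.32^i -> [-3.34, -14.43, -62.33, -269.28, -1163.27]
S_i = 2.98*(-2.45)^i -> [2.98, -7.3, 17.89, -43.82, 107.37]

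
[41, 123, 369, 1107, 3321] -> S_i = 41*3^i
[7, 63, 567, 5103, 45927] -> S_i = 7*9^i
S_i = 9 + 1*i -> [9, 10, 11, 12, 13]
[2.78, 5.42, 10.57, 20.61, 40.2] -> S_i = 2.78*1.95^i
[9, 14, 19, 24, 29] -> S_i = 9 + 5*i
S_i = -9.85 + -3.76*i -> [-9.85, -13.61, -17.37, -21.13, -24.89]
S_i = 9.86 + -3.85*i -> [9.86, 6.01, 2.16, -1.69, -5.54]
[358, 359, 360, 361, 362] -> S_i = 358 + 1*i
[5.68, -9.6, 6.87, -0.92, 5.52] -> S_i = Random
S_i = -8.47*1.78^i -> [-8.47, -15.08, -26.84, -47.77, -85.03]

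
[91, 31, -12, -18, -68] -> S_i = Random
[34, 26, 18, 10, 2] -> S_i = 34 + -8*i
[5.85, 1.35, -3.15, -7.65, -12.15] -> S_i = 5.85 + -4.50*i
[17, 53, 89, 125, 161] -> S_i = 17 + 36*i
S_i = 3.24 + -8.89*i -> [3.24, -5.65, -14.54, -23.43, -32.32]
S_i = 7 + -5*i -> [7, 2, -3, -8, -13]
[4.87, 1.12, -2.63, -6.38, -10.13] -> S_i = 4.87 + -3.75*i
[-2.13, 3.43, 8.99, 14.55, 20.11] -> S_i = -2.13 + 5.56*i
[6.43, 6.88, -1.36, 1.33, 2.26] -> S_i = Random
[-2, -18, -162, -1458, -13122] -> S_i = -2*9^i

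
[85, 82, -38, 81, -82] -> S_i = Random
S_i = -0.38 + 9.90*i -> [-0.38, 9.52, 19.42, 29.32, 39.22]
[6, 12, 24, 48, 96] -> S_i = 6*2^i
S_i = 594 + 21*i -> [594, 615, 636, 657, 678]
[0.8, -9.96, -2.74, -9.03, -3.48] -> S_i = Random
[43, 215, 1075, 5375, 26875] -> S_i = 43*5^i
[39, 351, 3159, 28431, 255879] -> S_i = 39*9^i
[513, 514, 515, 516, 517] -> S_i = 513 + 1*i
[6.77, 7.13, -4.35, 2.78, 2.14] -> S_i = Random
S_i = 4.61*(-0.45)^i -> [4.61, -2.07, 0.93, -0.42, 0.19]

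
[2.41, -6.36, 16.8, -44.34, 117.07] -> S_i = 2.41*(-2.64)^i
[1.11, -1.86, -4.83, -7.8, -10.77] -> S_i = 1.11 + -2.97*i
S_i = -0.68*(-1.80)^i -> [-0.68, 1.22, -2.2, 3.97, -7.14]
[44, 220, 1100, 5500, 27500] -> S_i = 44*5^i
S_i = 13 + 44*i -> [13, 57, 101, 145, 189]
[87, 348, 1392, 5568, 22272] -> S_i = 87*4^i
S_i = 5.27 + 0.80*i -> [5.27, 6.07, 6.87, 7.67, 8.47]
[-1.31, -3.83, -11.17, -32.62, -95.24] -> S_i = -1.31*2.92^i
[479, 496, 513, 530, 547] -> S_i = 479 + 17*i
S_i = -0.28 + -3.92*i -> [-0.28, -4.2, -8.12, -12.04, -15.96]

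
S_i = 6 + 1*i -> [6, 7, 8, 9, 10]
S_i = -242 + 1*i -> [-242, -241, -240, -239, -238]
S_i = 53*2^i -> [53, 106, 212, 424, 848]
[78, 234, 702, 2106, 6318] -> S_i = 78*3^i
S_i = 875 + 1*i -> [875, 876, 877, 878, 879]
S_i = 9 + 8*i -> [9, 17, 25, 33, 41]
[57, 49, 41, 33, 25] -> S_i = 57 + -8*i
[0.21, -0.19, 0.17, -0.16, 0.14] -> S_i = 0.21*(-0.91)^i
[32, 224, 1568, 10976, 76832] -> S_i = 32*7^i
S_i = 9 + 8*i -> [9, 17, 25, 33, 41]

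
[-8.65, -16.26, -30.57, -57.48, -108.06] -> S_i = -8.65*1.88^i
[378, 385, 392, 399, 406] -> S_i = 378 + 7*i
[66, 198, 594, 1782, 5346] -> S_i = 66*3^i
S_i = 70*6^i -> [70, 420, 2520, 15120, 90720]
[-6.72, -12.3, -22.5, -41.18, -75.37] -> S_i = -6.72*1.83^i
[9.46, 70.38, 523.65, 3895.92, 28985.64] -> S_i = 9.46*7.44^i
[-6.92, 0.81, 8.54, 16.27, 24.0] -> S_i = -6.92 + 7.73*i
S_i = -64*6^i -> [-64, -384, -2304, -13824, -82944]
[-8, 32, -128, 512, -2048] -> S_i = -8*-4^i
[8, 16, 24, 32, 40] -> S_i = 8 + 8*i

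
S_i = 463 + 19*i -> [463, 482, 501, 520, 539]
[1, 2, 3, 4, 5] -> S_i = 1 + 1*i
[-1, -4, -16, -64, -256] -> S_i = -1*4^i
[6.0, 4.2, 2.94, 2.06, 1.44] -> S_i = 6.00*0.70^i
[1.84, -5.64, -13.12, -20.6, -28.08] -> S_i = 1.84 + -7.48*i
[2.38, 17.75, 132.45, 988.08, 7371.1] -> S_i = 2.38*7.46^i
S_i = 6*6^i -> [6, 36, 216, 1296, 7776]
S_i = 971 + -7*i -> [971, 964, 957, 950, 943]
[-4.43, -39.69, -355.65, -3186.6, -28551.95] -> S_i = -4.43*8.96^i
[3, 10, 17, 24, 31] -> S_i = 3 + 7*i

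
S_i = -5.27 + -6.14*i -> [-5.27, -11.41, -17.55, -23.69, -29.83]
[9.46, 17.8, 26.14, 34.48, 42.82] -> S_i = 9.46 + 8.34*i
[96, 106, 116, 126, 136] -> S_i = 96 + 10*i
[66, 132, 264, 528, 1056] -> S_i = 66*2^i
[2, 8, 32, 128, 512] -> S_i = 2*4^i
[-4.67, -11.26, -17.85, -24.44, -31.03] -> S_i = -4.67 + -6.59*i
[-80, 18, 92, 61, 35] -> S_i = Random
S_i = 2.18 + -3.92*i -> [2.18, -1.74, -5.66, -9.58, -13.5]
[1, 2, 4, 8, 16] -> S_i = 1*2^i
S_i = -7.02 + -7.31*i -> [-7.02, -14.33, -21.64, -28.95, -36.26]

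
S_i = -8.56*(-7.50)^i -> [-8.56, 64.2, -481.5, 3611.25, -27084.38]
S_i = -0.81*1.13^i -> [-0.81, -0.92, -1.03, -1.17, -1.32]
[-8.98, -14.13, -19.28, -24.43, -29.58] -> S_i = -8.98 + -5.15*i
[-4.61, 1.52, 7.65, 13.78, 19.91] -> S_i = -4.61 + 6.13*i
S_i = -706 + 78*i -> [-706, -628, -550, -472, -394]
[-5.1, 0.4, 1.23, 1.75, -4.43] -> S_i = Random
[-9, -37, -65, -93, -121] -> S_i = -9 + -28*i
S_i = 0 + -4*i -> [0, -4, -8, -12, -16]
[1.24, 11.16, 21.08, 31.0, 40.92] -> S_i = 1.24 + 9.92*i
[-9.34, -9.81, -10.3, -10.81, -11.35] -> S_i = -9.34*1.05^i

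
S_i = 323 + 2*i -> [323, 325, 327, 329, 331]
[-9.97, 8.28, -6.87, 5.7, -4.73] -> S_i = -9.97*(-0.83)^i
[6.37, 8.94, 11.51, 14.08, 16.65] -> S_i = 6.37 + 2.57*i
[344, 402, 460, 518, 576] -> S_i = 344 + 58*i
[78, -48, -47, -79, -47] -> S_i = Random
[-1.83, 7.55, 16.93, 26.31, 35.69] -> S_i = -1.83 + 9.38*i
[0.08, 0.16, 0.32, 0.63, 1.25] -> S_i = 0.08*1.99^i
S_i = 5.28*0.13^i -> [5.28, 0.69, 0.09, 0.01, 0.0]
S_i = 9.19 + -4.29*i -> [9.19, 4.9, 0.61, -3.68, -7.97]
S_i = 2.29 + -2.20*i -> [2.29, 0.09, -2.11, -4.31, -6.51]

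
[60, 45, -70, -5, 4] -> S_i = Random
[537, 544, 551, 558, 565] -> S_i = 537 + 7*i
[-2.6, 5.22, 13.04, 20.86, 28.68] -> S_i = -2.60 + 7.82*i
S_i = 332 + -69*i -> [332, 263, 194, 125, 56]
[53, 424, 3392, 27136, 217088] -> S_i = 53*8^i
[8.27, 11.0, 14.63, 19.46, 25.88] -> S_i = 8.27*1.33^i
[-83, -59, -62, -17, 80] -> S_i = Random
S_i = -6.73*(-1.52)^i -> [-6.73, 10.23, -15.55, 23.63, -35.92]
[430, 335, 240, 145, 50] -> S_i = 430 + -95*i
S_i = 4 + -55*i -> [4, -51, -106, -161, -216]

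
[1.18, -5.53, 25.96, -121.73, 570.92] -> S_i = 1.18*(-4.69)^i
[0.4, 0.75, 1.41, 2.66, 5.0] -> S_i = 0.40*1.88^i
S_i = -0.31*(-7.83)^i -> [-0.31, 2.43, -19.01, 148.82, -1165.22]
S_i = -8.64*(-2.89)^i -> [-8.64, 24.97, -72.16, 208.55, -602.71]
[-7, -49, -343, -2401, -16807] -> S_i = -7*7^i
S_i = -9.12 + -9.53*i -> [-9.12, -18.65, -28.18, -37.71, -47.24]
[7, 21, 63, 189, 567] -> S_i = 7*3^i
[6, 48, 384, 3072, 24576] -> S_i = 6*8^i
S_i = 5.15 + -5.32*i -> [5.15, -0.17, -5.49, -10.81, -16.13]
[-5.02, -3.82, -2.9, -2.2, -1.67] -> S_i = -5.02*0.76^i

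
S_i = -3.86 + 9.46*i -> [-3.86, 5.6, 15.06, 24.52, 33.98]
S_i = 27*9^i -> [27, 243, 2187, 19683, 177147]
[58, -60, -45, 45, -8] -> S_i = Random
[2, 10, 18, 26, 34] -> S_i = 2 + 8*i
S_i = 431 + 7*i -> [431, 438, 445, 452, 459]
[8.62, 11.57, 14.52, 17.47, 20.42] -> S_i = 8.62 + 2.95*i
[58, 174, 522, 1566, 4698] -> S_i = 58*3^i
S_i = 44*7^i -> [44, 308, 2156, 15092, 105644]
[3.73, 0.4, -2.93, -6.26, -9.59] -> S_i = 3.73 + -3.33*i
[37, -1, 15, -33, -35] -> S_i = Random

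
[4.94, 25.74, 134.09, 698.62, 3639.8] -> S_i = 4.94*5.21^i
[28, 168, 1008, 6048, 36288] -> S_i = 28*6^i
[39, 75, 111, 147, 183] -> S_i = 39 + 36*i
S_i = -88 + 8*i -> [-88, -80, -72, -64, -56]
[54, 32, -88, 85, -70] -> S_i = Random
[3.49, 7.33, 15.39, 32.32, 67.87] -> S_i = 3.49*2.10^i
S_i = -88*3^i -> [-88, -264, -792, -2376, -7128]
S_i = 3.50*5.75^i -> [3.5, 20.12, 115.72, 665.38, 3825.95]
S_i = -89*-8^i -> [-89, 712, -5696, 45568, -364544]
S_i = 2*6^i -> [2, 12, 72, 432, 2592]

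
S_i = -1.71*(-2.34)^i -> [-1.71, 4.0, -9.36, 21.91, -51.27]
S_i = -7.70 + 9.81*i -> [-7.7, 2.11, 11.92, 21.73, 31.54]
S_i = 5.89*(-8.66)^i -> [5.89, -51.01, 441.72, -3825.33, 33127.36]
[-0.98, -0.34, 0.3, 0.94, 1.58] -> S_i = -0.98 + 0.64*i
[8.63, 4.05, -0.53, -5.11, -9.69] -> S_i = 8.63 + -4.58*i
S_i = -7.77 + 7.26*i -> [-7.77, -0.51, 6.75, 14.01, 21.27]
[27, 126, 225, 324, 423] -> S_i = 27 + 99*i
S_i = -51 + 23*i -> [-51, -28, -5, 18, 41]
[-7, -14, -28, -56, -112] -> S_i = -7*2^i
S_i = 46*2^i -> [46, 92, 184, 368, 736]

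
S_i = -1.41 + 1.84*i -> [-1.41, 0.43, 2.27, 4.11, 5.95]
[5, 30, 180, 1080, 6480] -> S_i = 5*6^i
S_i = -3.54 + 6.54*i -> [-3.54, 3.0, 9.54, 16.08, 22.62]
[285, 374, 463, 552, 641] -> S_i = 285 + 89*i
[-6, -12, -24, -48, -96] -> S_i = -6*2^i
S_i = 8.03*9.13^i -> [8.03, 73.31, 669.36, 6111.22, 55795.43]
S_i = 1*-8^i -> [1, -8, 64, -512, 4096]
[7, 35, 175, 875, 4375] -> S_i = 7*5^i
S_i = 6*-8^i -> [6, -48, 384, -3072, 24576]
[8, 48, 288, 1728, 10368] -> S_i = 8*6^i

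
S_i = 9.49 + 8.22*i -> [9.49, 17.71, 25.93, 34.15, 42.37]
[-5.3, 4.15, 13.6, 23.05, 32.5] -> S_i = -5.30 + 9.45*i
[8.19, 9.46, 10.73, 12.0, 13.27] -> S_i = 8.19 + 1.27*i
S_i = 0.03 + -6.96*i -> [0.03, -6.93, -13.89, -20.85, -27.81]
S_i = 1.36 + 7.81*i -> [1.36, 9.17, 16.98, 24.79, 32.6]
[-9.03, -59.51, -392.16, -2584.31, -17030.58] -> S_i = -9.03*6.59^i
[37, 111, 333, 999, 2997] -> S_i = 37*3^i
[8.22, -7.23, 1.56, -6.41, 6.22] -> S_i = Random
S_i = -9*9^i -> [-9, -81, -729, -6561, -59049]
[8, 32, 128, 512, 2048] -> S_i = 8*4^i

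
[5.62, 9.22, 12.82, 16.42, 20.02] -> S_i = 5.62 + 3.60*i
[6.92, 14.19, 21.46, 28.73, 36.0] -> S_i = 6.92 + 7.27*i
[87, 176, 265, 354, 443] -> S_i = 87 + 89*i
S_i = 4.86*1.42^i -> [4.86, 6.9, 9.8, 13.92, 19.76]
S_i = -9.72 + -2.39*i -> [-9.72, -12.11, -14.5, -16.89, -19.28]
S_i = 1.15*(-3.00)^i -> [1.15, -3.45, 10.35, -31.05, 93.15]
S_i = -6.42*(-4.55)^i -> [-6.42, 29.21, -132.91, 604.74, -2751.57]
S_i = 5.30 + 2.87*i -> [5.3, 8.17, 11.04, 13.91, 16.78]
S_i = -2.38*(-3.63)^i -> [-2.38, 8.64, -31.36, 113.84, -413.24]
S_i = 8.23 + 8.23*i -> [8.23, 16.46, 24.69, 32.92, 41.15]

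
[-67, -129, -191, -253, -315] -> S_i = -67 + -62*i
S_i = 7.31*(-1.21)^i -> [7.31, -8.85, 10.7, -12.95, 15.67]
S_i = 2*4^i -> [2, 8, 32, 128, 512]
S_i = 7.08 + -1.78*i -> [7.08, 5.3, 3.52, 1.74, -0.04]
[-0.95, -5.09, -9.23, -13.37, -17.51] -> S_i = -0.95 + -4.14*i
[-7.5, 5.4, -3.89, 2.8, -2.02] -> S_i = -7.50*(-0.72)^i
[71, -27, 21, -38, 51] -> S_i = Random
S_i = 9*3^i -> [9, 27, 81, 243, 729]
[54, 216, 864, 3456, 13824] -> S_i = 54*4^i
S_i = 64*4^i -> [64, 256, 1024, 4096, 16384]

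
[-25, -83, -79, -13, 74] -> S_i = Random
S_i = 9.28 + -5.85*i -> [9.28, 3.43, -2.42, -8.27, -14.12]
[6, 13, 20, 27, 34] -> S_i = 6 + 7*i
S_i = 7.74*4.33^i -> [7.74, 33.51, 145.12, 628.35, 2720.77]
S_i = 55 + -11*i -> [55, 44, 33, 22, 11]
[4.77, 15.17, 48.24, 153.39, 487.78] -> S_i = 4.77*3.18^i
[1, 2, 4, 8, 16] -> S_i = 1*2^i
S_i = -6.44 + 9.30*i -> [-6.44, 2.86, 12.16, 21.46, 30.76]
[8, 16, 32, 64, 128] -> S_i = 8*2^i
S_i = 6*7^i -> [6, 42, 294, 2058, 14406]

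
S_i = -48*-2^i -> [-48, 96, -192, 384, -768]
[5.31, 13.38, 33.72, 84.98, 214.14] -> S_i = 5.31*2.52^i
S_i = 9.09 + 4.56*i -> [9.09, 13.65, 18.21, 22.77, 27.33]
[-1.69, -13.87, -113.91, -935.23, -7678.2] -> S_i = -1.69*8.21^i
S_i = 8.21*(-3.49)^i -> [8.21, -28.65, 100.0, -349.0, 1217.99]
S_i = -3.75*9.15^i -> [-3.75, -34.31, -313.96, -2872.73, -26285.46]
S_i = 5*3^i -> [5, 15, 45, 135, 405]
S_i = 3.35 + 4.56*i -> [3.35, 7.91, 12.47, 17.03, 21.59]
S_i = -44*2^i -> [-44, -88, -176, -352, -704]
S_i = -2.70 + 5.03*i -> [-2.7, 2.33, 7.36, 12.39, 17.42]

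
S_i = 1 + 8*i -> [1, 9, 17, 25, 33]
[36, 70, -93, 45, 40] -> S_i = Random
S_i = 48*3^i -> [48, 144, 432, 1296, 3888]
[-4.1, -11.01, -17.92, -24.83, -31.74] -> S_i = -4.10 + -6.91*i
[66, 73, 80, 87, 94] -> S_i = 66 + 7*i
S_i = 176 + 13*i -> [176, 189, 202, 215, 228]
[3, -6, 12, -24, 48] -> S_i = 3*-2^i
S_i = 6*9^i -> [6, 54, 486, 4374, 39366]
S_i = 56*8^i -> [56, 448, 3584, 28672, 229376]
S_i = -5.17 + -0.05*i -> [-5.17, -5.22, -5.27, -5.32, -5.37]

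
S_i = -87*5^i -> [-87, -435, -2175, -10875, -54375]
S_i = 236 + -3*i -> [236, 233, 230, 227, 224]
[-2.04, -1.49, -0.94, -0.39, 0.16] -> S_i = -2.04 + 0.55*i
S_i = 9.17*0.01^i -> [9.17, 0.09, 0.0, 0.0, 0.0]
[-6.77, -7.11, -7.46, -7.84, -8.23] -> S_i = -6.77*1.05^i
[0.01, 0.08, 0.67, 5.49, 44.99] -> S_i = 0.01*8.19^i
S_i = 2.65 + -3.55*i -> [2.65, -0.9, -4.45, -8.0, -11.55]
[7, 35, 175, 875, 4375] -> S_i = 7*5^i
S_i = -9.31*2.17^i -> [-9.31, -20.2, -43.84, -95.13, -206.44]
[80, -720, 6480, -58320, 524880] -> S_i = 80*-9^i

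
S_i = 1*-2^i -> [1, -2, 4, -8, 16]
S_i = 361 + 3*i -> [361, 364, 367, 370, 373]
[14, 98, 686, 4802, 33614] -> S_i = 14*7^i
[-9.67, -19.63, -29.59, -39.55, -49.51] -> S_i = -9.67 + -9.96*i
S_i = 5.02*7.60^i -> [5.02, 38.15, 289.96, 2203.66, 16747.81]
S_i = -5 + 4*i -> [-5, -1, 3, 7, 11]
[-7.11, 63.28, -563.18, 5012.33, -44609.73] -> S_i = -7.11*(-8.90)^i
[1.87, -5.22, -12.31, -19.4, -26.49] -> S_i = 1.87 + -7.09*i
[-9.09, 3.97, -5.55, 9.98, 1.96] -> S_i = Random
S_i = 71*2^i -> [71, 142, 284, 568, 1136]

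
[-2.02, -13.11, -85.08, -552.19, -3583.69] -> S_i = -2.02*6.49^i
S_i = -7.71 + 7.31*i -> [-7.71, -0.4, 6.91, 14.22, 21.53]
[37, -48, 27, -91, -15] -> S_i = Random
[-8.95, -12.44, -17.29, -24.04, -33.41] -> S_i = -8.95*1.39^i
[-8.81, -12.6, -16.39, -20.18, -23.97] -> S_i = -8.81 + -3.79*i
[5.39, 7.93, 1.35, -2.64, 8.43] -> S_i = Random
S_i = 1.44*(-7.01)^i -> [1.44, -10.09, 70.76, -496.04, 3477.24]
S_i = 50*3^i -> [50, 150, 450, 1350, 4050]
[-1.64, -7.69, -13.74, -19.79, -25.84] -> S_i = -1.64 + -6.05*i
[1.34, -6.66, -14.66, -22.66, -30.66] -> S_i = 1.34 + -8.00*i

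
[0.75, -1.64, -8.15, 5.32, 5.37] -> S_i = Random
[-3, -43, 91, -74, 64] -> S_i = Random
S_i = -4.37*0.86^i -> [-4.37, -3.76, -3.23, -2.78, -2.39]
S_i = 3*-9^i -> [3, -27, 243, -2187, 19683]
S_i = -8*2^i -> [-8, -16, -32, -64, -128]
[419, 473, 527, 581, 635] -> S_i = 419 + 54*i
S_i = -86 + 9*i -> [-86, -77, -68, -59, -50]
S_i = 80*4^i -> [80, 320, 1280, 5120, 20480]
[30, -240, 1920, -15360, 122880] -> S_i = 30*-8^i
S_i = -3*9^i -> [-3, -27, -243, -2187, -19683]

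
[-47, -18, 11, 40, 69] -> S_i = -47 + 29*i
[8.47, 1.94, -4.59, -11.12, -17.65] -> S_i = 8.47 + -6.53*i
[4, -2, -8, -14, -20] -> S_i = 4 + -6*i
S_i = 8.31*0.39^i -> [8.31, 3.24, 1.26, 0.49, 0.19]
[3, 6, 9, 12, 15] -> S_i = 3 + 3*i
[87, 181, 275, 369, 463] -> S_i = 87 + 94*i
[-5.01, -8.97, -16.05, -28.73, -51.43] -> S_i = -5.01*1.79^i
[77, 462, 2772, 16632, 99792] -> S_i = 77*6^i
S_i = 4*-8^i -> [4, -32, 256, -2048, 16384]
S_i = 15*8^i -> [15, 120, 960, 7680, 61440]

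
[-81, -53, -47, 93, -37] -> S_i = Random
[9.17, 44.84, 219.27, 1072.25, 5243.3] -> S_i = 9.17*4.89^i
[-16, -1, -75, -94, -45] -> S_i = Random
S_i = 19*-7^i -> [19, -133, 931, -6517, 45619]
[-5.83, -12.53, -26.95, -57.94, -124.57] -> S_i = -5.83*2.15^i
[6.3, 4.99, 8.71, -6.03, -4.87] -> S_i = Random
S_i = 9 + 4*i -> [9, 13, 17, 21, 25]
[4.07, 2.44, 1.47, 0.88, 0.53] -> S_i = 4.07*0.60^i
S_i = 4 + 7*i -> [4, 11, 18, 25, 32]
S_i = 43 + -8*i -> [43, 35, 27, 19, 11]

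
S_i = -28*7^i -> [-28, -196, -1372, -9604, -67228]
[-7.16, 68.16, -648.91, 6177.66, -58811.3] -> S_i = -7.16*(-9.52)^i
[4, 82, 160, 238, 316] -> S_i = 4 + 78*i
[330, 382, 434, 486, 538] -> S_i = 330 + 52*i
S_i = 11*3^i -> [11, 33, 99, 297, 891]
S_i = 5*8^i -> [5, 40, 320, 2560, 20480]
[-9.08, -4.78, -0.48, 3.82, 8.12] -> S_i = -9.08 + 4.30*i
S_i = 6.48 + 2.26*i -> [6.48, 8.74, 11.0, 13.26, 15.52]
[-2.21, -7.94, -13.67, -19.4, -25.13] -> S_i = -2.21 + -5.73*i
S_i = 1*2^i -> [1, 2, 4, 8, 16]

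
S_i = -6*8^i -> [-6, -48, -384, -3072, -24576]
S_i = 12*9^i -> [12, 108, 972, 8748, 78732]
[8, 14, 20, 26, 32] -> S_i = 8 + 6*i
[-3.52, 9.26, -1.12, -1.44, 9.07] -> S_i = Random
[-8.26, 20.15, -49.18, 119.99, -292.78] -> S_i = -8.26*(-2.44)^i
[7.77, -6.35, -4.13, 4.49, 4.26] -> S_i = Random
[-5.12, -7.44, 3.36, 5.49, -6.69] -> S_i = Random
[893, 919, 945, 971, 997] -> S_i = 893 + 26*i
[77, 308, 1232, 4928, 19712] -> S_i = 77*4^i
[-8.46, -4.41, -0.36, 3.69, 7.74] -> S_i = -8.46 + 4.05*i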